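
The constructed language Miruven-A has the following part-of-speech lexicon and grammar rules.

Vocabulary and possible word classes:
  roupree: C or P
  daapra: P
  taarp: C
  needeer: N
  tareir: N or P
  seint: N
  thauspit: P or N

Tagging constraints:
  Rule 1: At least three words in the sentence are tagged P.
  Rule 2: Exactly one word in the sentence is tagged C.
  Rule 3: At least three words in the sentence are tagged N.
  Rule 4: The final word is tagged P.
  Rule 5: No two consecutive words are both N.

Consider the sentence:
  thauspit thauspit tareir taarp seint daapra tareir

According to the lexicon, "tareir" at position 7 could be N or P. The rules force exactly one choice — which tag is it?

P

Candidates per position — 1:thauspit {P,N}; 2:thauspit {P,N}; 3:tareir {N,P}; 4:taarp {C}; 5:seint {N}; 6:daapra {P}; 7:tareir {N,P}.
Position 7: tagging it N would leave rule 4 unsatisfiable, so it must be P.
The remaining ambiguous positions (1, 2, 3) are resolved jointly — only one combination satisfies every rule.
The unique satisfying tagging is: N P N C N P P.
Checking: rule 1 holds; rule 2 holds; rule 3 holds; rule 4 holds; rule 5 holds.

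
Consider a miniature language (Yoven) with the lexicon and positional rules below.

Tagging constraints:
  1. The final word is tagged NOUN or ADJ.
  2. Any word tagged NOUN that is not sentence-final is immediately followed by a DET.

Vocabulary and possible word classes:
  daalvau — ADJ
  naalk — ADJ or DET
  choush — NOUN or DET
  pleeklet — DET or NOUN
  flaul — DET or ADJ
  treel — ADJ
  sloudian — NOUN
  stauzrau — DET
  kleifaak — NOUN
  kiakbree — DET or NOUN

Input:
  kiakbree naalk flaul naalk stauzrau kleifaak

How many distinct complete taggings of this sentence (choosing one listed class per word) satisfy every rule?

12

Candidates per position — 1:kiakbree {DET,NOUN}; 2:naalk {ADJ,DET}; 3:flaul {DET,ADJ}; 4:naalk {ADJ,DET}; 5:stauzrau {DET}; 6:kleifaak {NOUN}.
There are 16 candidate sequences in total.
Checking each against the rules leaves 12 sequences.
Count = 12.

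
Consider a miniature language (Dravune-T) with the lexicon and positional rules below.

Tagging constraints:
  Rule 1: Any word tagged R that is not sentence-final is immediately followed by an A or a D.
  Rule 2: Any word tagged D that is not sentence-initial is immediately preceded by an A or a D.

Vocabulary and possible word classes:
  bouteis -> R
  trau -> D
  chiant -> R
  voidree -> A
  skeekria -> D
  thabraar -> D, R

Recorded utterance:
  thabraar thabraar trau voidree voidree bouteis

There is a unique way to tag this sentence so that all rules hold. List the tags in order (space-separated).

D D D A A R

Candidates per position — 1:thabraar {D,R}; 2:thabraar {D,R}; 3:trau {D}; 4:voidree {A}; 5:voidree {A}; 6:bouteis {R}.
Word 1 cannot be R — rule 2 would then fail for every completion. It is D.
Word 2 cannot be R — rule 2 would then fail for every completion. It is D.
That leaves exactly one tagging: D D D A A R.
Rule-by-rule: rule 1 holds; rule 2 holds.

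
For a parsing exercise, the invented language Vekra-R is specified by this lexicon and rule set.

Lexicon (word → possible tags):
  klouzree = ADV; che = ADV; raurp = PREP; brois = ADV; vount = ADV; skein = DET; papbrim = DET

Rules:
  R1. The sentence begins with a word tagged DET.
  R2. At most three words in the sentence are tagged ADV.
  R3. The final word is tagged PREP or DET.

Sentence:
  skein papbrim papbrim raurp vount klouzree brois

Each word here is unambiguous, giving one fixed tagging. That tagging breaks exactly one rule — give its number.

3

Fixed tagging: DET DET DET PREP ADV ADV ADV.
Checking each rule: R1 ok, R2 ok, R3 fails.
Only rule 3 fails.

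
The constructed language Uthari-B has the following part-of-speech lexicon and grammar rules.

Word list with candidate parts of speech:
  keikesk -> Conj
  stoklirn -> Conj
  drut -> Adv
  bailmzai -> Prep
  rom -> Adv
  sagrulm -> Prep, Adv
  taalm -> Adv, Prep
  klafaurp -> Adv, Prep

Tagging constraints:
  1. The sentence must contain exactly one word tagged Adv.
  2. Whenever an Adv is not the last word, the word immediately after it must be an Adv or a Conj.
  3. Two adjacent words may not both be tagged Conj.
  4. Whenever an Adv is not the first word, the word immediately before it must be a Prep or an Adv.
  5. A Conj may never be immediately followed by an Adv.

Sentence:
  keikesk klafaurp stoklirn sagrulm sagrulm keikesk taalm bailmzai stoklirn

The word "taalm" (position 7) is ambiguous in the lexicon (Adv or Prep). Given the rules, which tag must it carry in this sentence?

Prep

Candidates per position — 1:keikesk {Conj}; 2:klafaurp {Adv,Prep}; 3:stoklirn {Conj}; 4:sagrulm {Prep,Adv}; 5:sagrulm {Prep,Adv}; 6:keikesk {Conj}; 7:taalm {Adv,Prep}; 8:bailmzai {Prep}; 9:stoklirn {Conj}.
Word 2 cannot be Adv — rule 4 would then fail for every completion. It is Prep.
Word 4 cannot be Adv — rule 4 would then fail for every completion. It is Prep.
Word 7 cannot be Adv — rule 2 would then fail for every completion. It is Prep.
Word 5 cannot be Prep — rule 1 would then fail for every completion. It is Adv.
The unique satisfying tagging is: Conj Prep Conj Prep Adv Conj Prep Prep Conj.
Rule-by-rule: rule 1 satisfied; rule 2 satisfied; rule 3 satisfied; rule 4 satisfied; rule 5 satisfied.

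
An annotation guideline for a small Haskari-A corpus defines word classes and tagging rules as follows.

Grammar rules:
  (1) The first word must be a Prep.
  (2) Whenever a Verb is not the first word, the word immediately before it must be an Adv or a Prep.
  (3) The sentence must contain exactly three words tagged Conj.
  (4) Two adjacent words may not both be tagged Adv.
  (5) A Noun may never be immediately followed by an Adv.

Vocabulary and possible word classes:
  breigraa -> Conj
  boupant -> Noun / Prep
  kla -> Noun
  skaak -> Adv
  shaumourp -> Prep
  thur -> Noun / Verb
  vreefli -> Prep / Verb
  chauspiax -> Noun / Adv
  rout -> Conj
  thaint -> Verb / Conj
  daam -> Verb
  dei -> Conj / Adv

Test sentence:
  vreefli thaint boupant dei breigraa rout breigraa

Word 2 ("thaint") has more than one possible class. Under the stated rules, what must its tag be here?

Verb

Candidates per position — 1:vreefli {Prep,Verb}; 2:thaint {Verb,Conj}; 3:boupant {Noun,Prep}; 4:dei {Conj,Adv}; 5:breigraa {Conj}; 6:rout {Conj}; 7:breigraa {Conj}.
Position 1: Verb is ruled out by rule 1; that leaves Prep.
Position 2: Conj is ruled out by rule 3; that leaves Verb.
Position 4: Conj is ruled out by rule 3; that leaves Adv.
Position 3: Noun is ruled out by rule 5; that leaves Prep.
That leaves exactly one tagging: Prep Verb Prep Adv Conj Conj Conj.
Rule-by-rule: rule 1 ✓; rule 2 ✓; rule 3 ✓; rule 4 ✓; rule 5 ✓.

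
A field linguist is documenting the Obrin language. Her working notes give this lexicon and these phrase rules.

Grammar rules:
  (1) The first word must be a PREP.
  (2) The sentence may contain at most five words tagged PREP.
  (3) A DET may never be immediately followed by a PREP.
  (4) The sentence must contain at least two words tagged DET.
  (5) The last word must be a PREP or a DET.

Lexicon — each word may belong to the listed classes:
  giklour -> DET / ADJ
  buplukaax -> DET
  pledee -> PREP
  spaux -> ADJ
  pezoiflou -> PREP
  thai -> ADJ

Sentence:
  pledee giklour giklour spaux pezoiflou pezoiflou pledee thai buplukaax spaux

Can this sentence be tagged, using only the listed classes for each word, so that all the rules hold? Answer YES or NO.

Candidates per position — 1:pledee {PREP}; 2:giklour {DET,ADJ}; 3:giklour {DET,ADJ}; 4:spaux {ADJ}; 5:pezoiflou {PREP}; 6:pezoiflou {PREP}; 7:pledee {PREP}; 8:thai {ADJ}; 9:buplukaax {DET}; 10:spaux {ADJ}.
Rule 5 cannot be satisfied by any choice of tags from the lexicon.
So there is no consistent tagging.

NO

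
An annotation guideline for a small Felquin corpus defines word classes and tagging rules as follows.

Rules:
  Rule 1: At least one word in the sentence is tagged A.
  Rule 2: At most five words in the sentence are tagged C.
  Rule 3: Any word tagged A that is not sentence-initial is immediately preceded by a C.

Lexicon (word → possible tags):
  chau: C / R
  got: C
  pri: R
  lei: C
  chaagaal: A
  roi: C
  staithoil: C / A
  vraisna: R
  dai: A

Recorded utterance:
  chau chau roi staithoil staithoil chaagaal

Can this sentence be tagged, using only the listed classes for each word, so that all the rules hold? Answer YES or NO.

Candidates per position — 1:chau {C,R}; 2:chau {C,R}; 3:roi {C}; 4:staithoil {C,A}; 5:staithoil {C,A}; 6:chaagaal {A}.
One satisfying assignment: C C C C C A.
Rule-by-rule: rule 1 ok; rule 2 ok; rule 3 ok.

YES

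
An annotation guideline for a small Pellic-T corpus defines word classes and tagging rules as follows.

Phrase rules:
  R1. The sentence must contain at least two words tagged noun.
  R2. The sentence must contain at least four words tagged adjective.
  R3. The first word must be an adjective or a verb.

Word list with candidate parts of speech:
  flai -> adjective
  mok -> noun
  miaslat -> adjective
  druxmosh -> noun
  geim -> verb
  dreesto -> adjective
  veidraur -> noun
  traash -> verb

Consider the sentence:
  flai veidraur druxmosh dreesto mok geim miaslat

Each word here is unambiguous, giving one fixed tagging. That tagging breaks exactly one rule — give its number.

2

Fixed tagging: adjective noun noun adjective noun verb adjective.
Rule check: R1 holds, R2 violated, R3 holds.
Only rule 2 fails.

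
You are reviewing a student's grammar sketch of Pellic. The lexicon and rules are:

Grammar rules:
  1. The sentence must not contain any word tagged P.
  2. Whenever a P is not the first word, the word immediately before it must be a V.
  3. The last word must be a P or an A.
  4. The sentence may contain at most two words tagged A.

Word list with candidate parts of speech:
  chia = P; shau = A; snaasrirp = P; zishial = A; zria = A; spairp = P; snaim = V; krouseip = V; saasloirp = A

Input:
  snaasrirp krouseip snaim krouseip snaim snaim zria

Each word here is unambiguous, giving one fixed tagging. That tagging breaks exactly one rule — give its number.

Fixed tagging: P V V V V V A.
Checking each rule: R1 fails, R2 ok, R3 ok, R4 ok.
Only rule 1 fails.

1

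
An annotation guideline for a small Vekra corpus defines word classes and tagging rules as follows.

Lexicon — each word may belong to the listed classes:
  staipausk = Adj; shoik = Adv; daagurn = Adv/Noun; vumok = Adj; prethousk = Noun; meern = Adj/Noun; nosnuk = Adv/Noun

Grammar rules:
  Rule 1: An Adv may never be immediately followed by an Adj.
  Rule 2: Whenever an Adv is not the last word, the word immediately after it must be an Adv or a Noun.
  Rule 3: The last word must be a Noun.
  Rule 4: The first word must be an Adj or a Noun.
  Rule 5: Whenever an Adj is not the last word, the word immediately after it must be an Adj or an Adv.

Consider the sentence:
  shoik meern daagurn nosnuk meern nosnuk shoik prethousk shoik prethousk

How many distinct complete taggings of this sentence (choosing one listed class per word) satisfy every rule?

0

Candidates per position — 1:shoik {Adv}; 2:meern {Adj,Noun}; 3:daagurn {Adv,Noun}; 4:nosnuk {Adv,Noun}; 5:meern {Adj,Noun}; 6:nosnuk {Adv,Noun}; 7:shoik {Adv}; 8:prethousk {Noun}; 9:shoik {Adv}; 10:prethousk {Noun}.
There are 32 candidate sequences in total.
Rule 4 cannot be satisfied by any choice of tags from the lexicon.
So there is no consistent tagging.
Count = 0.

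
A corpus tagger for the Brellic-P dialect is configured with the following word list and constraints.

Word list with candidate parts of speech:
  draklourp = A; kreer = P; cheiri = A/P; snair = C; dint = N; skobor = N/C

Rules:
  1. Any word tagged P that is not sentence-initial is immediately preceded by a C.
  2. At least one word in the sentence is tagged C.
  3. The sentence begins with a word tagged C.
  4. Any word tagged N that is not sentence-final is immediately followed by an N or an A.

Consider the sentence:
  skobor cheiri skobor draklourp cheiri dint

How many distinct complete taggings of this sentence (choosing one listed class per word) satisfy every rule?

4

Candidates per position — 1:skobor {N,C}; 2:cheiri {A,P}; 3:skobor {N,C}; 4:draklourp {A}; 5:cheiri {A,P}; 6:dint {N}.
There are 16 candidate sequences in total.
The sequences that satisfy every rule: C A N A A N; C A C A A N; C P N A A N; C P C A A N.
Count = 4.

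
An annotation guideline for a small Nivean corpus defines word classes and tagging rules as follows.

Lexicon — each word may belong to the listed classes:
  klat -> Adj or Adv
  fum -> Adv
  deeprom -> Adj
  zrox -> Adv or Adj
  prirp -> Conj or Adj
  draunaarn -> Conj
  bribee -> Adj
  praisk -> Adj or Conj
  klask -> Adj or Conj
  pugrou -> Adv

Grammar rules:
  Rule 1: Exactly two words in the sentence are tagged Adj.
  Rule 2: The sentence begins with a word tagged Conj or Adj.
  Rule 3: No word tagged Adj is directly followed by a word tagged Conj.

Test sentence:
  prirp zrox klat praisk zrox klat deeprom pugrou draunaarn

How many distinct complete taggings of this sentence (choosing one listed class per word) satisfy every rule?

Candidates per position — 1:prirp {Conj,Adj}; 2:zrox {Adv,Adj}; 3:klat {Adj,Adv}; 4:praisk {Adj,Conj}; 5:zrox {Adv,Adj}; 6:klat {Adj,Adv}; 7:deeprom {Adj}; 8:pugrou {Adv}; 9:draunaarn {Conj}.
There are 64 candidate sequences in total.
The sequences that satisfy every rule: Conj Adv Adv Adj Adv Adv Adj Adv Conj; Conj Adv Adv Conj Adv Adj Adj Adv Conj; Conj Adv Adv Conj Adj Adv Adj Adv Conj; Conj Adj Adv Conj Adv Adv Adj Adv Conj; Adj Adv Adv Conj Adv Adv Adj Adv Conj.
Count = 5.

5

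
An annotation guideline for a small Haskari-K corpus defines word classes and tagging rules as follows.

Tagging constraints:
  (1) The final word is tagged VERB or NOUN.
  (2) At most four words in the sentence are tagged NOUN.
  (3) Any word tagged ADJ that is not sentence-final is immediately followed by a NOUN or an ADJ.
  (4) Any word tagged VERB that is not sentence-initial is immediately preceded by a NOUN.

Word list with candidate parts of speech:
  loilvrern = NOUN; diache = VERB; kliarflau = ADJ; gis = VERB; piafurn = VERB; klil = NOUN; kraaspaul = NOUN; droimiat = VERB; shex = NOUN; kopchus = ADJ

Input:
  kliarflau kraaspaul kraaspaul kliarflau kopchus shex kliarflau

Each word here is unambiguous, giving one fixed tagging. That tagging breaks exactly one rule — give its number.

Fixed tagging: ADJ NOUN NOUN ADJ ADJ NOUN ADJ.
Applying the rules: R1 violated, R2 holds, R3 holds, R4 holds.
Only rule 1 fails.

1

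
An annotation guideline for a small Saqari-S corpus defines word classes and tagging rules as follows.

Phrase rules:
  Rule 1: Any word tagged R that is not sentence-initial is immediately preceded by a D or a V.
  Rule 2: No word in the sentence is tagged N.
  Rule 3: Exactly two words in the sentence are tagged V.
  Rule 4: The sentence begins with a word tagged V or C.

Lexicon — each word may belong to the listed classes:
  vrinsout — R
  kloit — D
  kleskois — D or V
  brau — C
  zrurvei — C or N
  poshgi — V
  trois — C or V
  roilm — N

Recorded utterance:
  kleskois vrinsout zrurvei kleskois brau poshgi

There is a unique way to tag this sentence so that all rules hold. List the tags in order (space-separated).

V R C D C V

Candidates per position — 1:kleskois {D,V}; 2:vrinsout {R}; 3:zrurvei {C,N}; 4:kleskois {D,V}; 5:brau {C}; 6:poshgi {V}.
Word 1 cannot be D — rule 4 would then fail for every completion. It is V.
Word 3 cannot be N — rule 2 would then fail for every completion. It is C.
Word 4 cannot be V — rule 3 would then fail for every completion. It is D.
The unique satisfying tagging is: V R C D C V.
Verifying each rule — rule 1 ok; rule 2 ok; rule 3 ok; rule 4 ok.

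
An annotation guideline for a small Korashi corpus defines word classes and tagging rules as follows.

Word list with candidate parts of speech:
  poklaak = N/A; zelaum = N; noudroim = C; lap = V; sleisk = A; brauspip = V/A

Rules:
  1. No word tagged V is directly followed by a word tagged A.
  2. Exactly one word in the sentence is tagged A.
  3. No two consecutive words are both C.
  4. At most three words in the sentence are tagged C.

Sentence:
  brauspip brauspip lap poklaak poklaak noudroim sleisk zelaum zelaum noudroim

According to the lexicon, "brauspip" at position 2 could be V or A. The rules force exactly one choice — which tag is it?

Candidates per position — 1:brauspip {V,A}; 2:brauspip {V,A}; 3:lap {V}; 4:poklaak {N,A}; 5:poklaak {N,A}; 6:noudroim {C}; 7:sleisk {A}; 8:zelaum {N}; 9:zelaum {N}; 10:noudroim {C}.
At position 1, choosing A makes rule 2 impossible to satisfy; hence V.
At position 2, choosing A makes rule 1 impossible to satisfy; hence V.
At position 4, choosing A makes rule 1 impossible to satisfy; hence N.
At position 5, choosing A makes rule 2 impossible to satisfy; hence N.
The only consistent sequence is: V V V N N C A N N C.
Rule-by-rule: rule 1 holds; rule 2 holds; rule 3 holds; rule 4 holds.

V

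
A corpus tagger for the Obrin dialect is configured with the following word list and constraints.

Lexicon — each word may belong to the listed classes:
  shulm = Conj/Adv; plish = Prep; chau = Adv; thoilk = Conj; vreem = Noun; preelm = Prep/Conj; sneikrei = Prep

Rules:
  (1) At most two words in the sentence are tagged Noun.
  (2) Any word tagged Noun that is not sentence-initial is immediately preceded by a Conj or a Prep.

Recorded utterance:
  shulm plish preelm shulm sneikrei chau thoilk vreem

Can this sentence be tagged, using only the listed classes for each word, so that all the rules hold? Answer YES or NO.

Candidates per position — 1:shulm {Conj,Adv}; 2:plish {Prep}; 3:preelm {Prep,Conj}; 4:shulm {Conj,Adv}; 5:sneikrei {Prep}; 6:chau {Adv}; 7:thoilk {Conj}; 8:vreem {Noun}.
One satisfying assignment: Conj Prep Conj Adv Prep Adv Conj Noun.
Check: rule 1 holds; rule 2 holds.

YES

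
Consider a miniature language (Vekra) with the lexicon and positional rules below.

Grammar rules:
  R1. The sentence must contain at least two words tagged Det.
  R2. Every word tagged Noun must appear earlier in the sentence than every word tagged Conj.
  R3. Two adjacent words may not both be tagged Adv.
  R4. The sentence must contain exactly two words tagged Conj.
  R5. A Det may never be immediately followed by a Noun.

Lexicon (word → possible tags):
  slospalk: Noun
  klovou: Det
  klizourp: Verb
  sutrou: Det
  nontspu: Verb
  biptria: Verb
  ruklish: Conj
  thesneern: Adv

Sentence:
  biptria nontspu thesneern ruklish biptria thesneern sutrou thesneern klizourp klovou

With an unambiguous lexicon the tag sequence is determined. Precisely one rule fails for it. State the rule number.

4

Fixed tagging: Verb Verb Adv Conj Verb Adv Det Adv Verb Det.
Applying the rules: R1 ✓, R2 ✓, R3 ✓, R4 ✗, R5 ✓.
Only rule 4 fails.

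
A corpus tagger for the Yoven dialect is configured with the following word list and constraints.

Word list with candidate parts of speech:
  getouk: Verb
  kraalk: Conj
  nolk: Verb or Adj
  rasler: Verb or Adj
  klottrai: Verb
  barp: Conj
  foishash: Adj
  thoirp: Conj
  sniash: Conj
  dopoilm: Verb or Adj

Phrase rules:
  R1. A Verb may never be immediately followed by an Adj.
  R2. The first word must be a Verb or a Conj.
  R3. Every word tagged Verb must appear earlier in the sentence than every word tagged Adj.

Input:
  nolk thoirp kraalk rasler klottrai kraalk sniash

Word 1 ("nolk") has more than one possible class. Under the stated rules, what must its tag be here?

Candidates per position — 1:nolk {Verb,Adj}; 2:thoirp {Conj}; 3:kraalk {Conj}; 4:rasler {Verb,Adj}; 5:klottrai {Verb}; 6:kraalk {Conj}; 7:sniash {Conj}.
If word 1 were Adj, no tagging could satisfy rule 2; so word 1 is Verb.
If word 4 were Adj, no tagging could satisfy rule 3; so word 4 is Verb.
That leaves exactly one tagging: Verb Conj Conj Verb Verb Conj Conj.
Verifying each rule — rule 1 satisfied; rule 2 satisfied; rule 3 satisfied.

Verb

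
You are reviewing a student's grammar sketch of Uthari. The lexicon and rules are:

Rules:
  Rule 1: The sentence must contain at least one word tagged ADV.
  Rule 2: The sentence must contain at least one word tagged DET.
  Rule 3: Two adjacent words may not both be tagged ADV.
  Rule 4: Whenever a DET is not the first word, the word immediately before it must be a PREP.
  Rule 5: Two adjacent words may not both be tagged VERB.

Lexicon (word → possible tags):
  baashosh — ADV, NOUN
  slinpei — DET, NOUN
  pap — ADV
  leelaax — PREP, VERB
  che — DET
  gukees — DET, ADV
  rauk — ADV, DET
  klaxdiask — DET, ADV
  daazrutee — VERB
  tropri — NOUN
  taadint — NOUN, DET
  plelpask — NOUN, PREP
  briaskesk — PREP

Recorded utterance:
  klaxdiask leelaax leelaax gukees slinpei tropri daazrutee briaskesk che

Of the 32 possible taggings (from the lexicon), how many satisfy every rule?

Candidates per position — 1:klaxdiask {DET,ADV}; 2:leelaax {PREP,VERB}; 3:leelaax {PREP,VERB}; 4:gukees {DET,ADV}; 5:slinpei {DET,NOUN}; 6:tropri {NOUN}; 7:daazrutee {VERB}; 8:briaskesk {PREP}; 9:che {DET}.
There are 32 candidate sequences in total.
Checking each against the rules leaves 8 sequences.
Count = 8.

8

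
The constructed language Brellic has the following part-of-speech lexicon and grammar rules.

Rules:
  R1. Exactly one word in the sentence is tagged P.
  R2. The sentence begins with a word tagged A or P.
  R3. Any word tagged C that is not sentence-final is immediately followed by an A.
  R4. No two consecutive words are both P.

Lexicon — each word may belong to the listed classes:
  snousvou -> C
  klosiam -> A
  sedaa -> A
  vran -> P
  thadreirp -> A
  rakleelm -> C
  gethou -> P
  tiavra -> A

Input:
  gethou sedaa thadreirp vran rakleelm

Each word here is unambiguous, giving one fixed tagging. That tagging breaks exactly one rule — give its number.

1

Fixed tagging: P A A P C.
Checking each rule: R1 fail, R2 pass, R3 pass, R4 pass.
Only rule 1 fails.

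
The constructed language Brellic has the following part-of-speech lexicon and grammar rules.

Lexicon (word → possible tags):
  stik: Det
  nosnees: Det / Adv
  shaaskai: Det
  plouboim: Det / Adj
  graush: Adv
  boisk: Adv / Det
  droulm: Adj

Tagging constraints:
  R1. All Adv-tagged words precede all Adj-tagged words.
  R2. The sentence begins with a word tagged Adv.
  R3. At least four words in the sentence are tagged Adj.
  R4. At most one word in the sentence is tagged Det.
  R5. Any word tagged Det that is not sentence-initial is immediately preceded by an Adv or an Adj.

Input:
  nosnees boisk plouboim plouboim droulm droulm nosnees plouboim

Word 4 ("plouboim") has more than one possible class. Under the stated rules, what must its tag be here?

Adj

Candidates per position — 1:nosnees {Det,Adv}; 2:boisk {Adv,Det}; 3:plouboim {Det,Adj}; 4:plouboim {Det,Adj}; 5:droulm {Adj}; 6:droulm {Adj}; 7:nosnees {Det,Adv}; 8:plouboim {Det,Adj}.
At position 1, choosing Det makes rule 2 impossible to satisfy; hence Adv.
At position 7, choosing Adv makes rule 1 impossible to satisfy; hence Det.
At position 8, choosing Det makes rule 4 impossible to satisfy; hence Adj.
At position 2, choosing Det makes rule 4 impossible to satisfy; hence Adv.
At position 3, choosing Det makes rule 4 impossible to satisfy; hence Adj.
At position 4, choosing Det makes rule 4 impossible to satisfy; hence Adj.
The only consistent sequence is: Adv Adv Adj Adj Adj Adj Det Adj.
Checking: rule 1 holds; rule 2 holds; rule 3 holds; rule 4 holds; rule 5 holds.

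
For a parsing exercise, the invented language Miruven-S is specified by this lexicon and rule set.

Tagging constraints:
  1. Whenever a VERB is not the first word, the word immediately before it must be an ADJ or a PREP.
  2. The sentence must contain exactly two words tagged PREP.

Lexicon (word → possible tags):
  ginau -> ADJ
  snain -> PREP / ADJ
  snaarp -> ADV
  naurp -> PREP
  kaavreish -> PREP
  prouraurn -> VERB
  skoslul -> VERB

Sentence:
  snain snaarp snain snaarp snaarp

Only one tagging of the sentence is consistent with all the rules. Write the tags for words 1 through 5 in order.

Candidates per position — 1:snain {PREP,ADJ}; 2:snaarp {ADV}; 3:snain {PREP,ADJ}; 4:snaarp {ADV}; 5:snaarp {ADV}.
At position 1, choosing ADJ makes rule 2 impossible to satisfy; hence PREP.
At position 3, choosing ADJ makes rule 2 impossible to satisfy; hence PREP.
That leaves exactly one tagging: PREP ADV PREP ADV ADV.
Rule-by-rule: rule 1 ✓; rule 2 ✓.

PREP ADV PREP ADV ADV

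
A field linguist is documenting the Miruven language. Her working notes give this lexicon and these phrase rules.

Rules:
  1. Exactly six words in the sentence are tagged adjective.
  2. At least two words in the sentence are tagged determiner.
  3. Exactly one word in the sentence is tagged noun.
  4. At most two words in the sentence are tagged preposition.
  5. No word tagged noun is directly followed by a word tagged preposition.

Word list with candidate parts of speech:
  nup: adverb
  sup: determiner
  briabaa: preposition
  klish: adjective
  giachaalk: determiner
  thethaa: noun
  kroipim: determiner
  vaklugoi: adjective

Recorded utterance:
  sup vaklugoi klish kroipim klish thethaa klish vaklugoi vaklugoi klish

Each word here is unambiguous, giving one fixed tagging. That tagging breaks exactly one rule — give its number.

Fixed tagging: determiner adjective adjective determiner adjective noun adjective adjective adjective adjective.
Applying the rules: R1 fails, R2 ok, R3 ok, R4 ok, R5 ok.
Only rule 1 fails.

1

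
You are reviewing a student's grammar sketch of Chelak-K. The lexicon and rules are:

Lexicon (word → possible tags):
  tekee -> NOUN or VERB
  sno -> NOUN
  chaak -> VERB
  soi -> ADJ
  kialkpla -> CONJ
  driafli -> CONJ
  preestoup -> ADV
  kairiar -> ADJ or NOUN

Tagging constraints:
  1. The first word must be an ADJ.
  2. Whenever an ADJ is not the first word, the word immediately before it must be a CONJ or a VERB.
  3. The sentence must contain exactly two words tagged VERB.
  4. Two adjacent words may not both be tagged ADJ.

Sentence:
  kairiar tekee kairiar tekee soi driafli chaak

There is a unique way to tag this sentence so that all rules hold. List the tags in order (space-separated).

ADJ NOUN NOUN VERB ADJ CONJ VERB

Candidates per position — 1:kairiar {ADJ,NOUN}; 2:tekee {NOUN,VERB}; 3:kairiar {ADJ,NOUN}; 4:tekee {NOUN,VERB}; 5:soi {ADJ}; 6:driafli {CONJ}; 7:chaak {VERB}.
Position 1: NOUN is ruled out by rule 1; that leaves ADJ.
Position 4: NOUN is ruled out by rule 2; that leaves VERB.
Position 2: VERB is ruled out by rule 3; that leaves NOUN.
Position 3: ADJ is ruled out by rule 2; that leaves NOUN.
The unique satisfying tagging is: ADJ NOUN NOUN VERB ADJ CONJ VERB.
Checking: rule 1 satisfied; rule 2 satisfied; rule 3 satisfied; rule 4 satisfied.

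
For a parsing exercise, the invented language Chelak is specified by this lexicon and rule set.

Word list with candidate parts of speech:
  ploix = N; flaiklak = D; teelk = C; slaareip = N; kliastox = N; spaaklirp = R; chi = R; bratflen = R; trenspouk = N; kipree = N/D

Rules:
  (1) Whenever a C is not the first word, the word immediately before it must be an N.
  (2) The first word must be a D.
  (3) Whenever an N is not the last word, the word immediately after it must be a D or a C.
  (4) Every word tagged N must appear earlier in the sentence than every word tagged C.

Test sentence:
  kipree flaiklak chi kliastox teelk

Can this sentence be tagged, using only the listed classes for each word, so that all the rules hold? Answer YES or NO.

YES

Candidates per position — 1:kipree {N,D}; 2:flaiklak {D}; 3:chi {R}; 4:kliastox {N}; 5:teelk {C}.
One satisfying assignment: D D R N C.
Verifying each rule — rule 1 ✓; rule 2 ✓; rule 3 ✓; rule 4 ✓.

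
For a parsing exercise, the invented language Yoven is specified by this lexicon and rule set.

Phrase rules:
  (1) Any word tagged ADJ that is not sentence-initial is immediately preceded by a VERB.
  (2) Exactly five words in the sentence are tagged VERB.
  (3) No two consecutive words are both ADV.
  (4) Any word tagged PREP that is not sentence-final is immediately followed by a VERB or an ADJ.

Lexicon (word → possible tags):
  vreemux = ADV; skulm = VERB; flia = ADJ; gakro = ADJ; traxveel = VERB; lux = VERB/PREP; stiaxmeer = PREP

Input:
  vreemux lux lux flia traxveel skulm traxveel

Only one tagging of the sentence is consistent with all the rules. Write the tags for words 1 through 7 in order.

ADV VERB VERB ADJ VERB VERB VERB

Candidates per position — 1:vreemux {ADV}; 2:lux {VERB,PREP}; 3:lux {VERB,PREP}; 4:flia {ADJ}; 5:traxveel {VERB}; 6:skulm {VERB}; 7:traxveel {VERB}.
Word 2 cannot be PREP — rule 2 would then fail for every completion. It is VERB.
Word 3 cannot be PREP — rule 1 would then fail for every completion. It is VERB.
The only consistent sequence is: ADV VERB VERB ADJ VERB VERB VERB.
Check: rule 1 ✓; rule 2 ✓; rule 3 ✓; rule 4 ✓.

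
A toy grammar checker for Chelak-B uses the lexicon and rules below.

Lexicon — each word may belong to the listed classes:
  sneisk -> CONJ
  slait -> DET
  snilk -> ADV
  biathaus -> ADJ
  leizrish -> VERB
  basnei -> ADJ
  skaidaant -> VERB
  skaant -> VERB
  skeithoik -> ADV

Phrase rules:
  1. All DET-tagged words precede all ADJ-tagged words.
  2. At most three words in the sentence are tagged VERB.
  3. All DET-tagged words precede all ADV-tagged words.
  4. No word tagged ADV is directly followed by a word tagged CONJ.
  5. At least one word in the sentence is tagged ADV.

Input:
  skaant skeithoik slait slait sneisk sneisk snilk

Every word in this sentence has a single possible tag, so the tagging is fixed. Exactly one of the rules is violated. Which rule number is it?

Fixed tagging: VERB ADV DET DET CONJ CONJ ADV.
Applying the rules: R1 pass, R2 pass, R3 fail, R4 pass, R5 pass.
Only rule 3 fails.

3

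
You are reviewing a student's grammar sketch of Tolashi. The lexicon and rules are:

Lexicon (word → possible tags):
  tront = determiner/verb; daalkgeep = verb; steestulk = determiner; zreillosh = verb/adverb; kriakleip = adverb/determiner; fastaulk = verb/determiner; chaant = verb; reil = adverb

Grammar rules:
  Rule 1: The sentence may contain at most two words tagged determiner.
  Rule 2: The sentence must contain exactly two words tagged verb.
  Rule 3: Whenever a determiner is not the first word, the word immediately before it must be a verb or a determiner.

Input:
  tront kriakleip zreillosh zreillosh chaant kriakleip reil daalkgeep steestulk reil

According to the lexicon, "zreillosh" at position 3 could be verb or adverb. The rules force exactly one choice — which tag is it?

Candidates per position — 1:tront {determiner,verb}; 2:kriakleip {adverb,determiner}; 3:zreillosh {verb,adverb}; 4:zreillosh {verb,adverb}; 5:chaant {verb}; 6:kriakleip {adverb,determiner}; 7:reil {adverb}; 8:daalkgeep {verb}; 9:steestulk {determiner}; 10:reil {adverb}.
Position 1: verb is ruled out by rule 2; that leaves determiner.
Position 2: determiner is ruled out by rule 1; that leaves adverb.
Position 3: verb is ruled out by rule 2; that leaves adverb.
Position 4: verb is ruled out by rule 2; that leaves adverb.
Position 6: determiner is ruled out by rule 1; that leaves adverb.
That leaves exactly one tagging: determiner adverb adverb adverb verb adverb adverb verb determiner adverb.
Checking: rule 1 holds; rule 2 holds; rule 3 holds.

adverb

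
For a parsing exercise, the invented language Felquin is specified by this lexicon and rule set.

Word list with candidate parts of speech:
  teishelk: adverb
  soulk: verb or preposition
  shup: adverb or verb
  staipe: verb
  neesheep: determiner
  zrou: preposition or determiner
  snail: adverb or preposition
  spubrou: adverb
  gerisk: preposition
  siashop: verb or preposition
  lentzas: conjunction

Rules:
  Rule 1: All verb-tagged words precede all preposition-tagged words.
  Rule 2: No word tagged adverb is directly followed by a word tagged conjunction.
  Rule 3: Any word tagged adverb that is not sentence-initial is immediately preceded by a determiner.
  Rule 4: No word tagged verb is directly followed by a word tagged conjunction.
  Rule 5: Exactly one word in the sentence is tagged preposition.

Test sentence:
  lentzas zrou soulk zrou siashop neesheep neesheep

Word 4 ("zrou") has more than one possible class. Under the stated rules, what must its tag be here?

determiner

Candidates per position — 1:lentzas {conjunction}; 2:zrou {preposition,determiner}; 3:soulk {verb,preposition}; 4:zrou {preposition,determiner}; 5:siashop {verb,preposition}; 6:neesheep {determiner}; 7:neesheep {determiner}.
Position 4: the remaining choice is settled jointly with positions 2, 3, 5 — only determiner at position 4 is part of a tagging that satisfies every rule.
That leaves exactly one tagging: conjunction determiner verb determiner preposition determiner determiner.
Check: rule 1 satisfied; rule 2 satisfied; rule 3 satisfied; rule 4 satisfied; rule 5 satisfied.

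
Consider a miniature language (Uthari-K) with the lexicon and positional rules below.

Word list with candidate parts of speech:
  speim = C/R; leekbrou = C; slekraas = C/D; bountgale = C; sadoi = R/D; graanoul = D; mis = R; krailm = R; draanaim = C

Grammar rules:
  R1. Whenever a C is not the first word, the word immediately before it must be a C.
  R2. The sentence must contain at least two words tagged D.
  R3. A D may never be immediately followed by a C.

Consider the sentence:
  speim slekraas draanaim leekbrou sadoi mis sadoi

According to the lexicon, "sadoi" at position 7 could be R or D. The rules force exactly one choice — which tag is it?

Candidates per position — 1:speim {C,R}; 2:slekraas {C,D}; 3:draanaim {C}; 4:leekbrou {C}; 5:sadoi {R,D}; 6:mis {R}; 7:sadoi {R,D}.
Position 1: tagging it R would leave rule 1 unsatisfiable, so it must be C.
Position 2: tagging it D would leave rule 1 unsatisfiable, so it must be C.
Position 5: tagging it R would leave rule 2 unsatisfiable, so it must be D.
Position 7: tagging it R would leave rule 2 unsatisfiable, so it must be D.
That leaves exactly one tagging: C C C C D R D.
Verifying each rule — rule 1 ✓; rule 2 ✓; rule 3 ✓.

D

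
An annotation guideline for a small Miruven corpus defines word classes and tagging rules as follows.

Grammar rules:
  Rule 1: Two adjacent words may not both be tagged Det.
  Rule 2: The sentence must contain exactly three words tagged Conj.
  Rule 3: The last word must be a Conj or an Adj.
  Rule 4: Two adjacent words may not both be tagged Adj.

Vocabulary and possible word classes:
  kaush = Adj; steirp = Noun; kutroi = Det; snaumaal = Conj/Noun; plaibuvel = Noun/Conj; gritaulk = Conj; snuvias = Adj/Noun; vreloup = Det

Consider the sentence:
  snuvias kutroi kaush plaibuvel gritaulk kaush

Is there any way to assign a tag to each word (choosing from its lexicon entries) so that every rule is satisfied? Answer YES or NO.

Candidates per position — 1:snuvias {Adj,Noun}; 2:kutroi {Det}; 3:kaush {Adj}; 4:plaibuvel {Noun,Conj}; 5:gritaulk {Conj}; 6:kaush {Adj}.
Rule 2 cannot be satisfied by any choice of tags from the lexicon.
So there is no consistent tagging.

NO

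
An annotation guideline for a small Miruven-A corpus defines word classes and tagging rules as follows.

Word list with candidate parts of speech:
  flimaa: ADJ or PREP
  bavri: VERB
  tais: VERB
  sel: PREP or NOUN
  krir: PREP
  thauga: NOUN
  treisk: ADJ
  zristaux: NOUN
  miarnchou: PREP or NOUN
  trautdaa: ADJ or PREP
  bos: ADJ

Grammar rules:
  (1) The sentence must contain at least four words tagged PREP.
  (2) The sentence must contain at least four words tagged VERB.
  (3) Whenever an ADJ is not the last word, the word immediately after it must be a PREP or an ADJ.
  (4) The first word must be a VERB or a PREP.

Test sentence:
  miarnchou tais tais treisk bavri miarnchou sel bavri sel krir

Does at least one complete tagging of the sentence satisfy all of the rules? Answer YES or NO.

NO

Candidates per position — 1:miarnchou {PREP,NOUN}; 2:tais {VERB}; 3:tais {VERB}; 4:treisk {ADJ}; 5:bavri {VERB}; 6:miarnchou {PREP,NOUN}; 7:sel {PREP,NOUN}; 8:bavri {VERB}; 9:sel {PREP,NOUN}; 10:krir {PREP}.
Rule 3 cannot be satisfied by any choice of tags from the lexicon.
So there is no consistent tagging.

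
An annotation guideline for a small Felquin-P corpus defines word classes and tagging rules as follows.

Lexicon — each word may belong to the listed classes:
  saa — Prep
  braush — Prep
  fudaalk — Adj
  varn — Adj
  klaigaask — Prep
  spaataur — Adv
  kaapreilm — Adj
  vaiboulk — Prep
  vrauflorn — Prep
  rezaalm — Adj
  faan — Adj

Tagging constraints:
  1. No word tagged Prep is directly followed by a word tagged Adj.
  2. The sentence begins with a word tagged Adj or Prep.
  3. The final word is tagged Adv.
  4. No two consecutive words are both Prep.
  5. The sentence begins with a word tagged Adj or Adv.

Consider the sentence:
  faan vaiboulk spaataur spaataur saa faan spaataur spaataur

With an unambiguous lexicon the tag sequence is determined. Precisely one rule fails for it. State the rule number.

Fixed tagging: Adj Prep Adv Adv Prep Adj Adv Adv.
Checking each rule: R1 fails, R2 ok, R3 ok, R4 ok, R5 ok.
Only rule 1 fails.

1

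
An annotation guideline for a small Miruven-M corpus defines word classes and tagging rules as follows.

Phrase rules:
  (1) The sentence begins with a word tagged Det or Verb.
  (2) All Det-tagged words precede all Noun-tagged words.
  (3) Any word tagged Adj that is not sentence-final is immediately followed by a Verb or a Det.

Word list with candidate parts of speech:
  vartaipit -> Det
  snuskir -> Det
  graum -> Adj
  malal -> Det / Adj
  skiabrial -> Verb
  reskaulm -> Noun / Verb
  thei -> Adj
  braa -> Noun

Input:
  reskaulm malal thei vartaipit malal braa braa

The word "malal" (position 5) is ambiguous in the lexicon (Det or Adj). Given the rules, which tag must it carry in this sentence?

Det

Candidates per position — 1:reskaulm {Noun,Verb}; 2:malal {Det,Adj}; 3:thei {Adj}; 4:vartaipit {Det}; 5:malal {Det,Adj}; 6:braa {Noun}; 7:braa {Noun}.
At position 1, choosing Noun makes rule 1 impossible to satisfy; hence Verb.
At position 2, choosing Adj makes rule 3 impossible to satisfy; hence Det.
At position 5, choosing Adj makes rule 3 impossible to satisfy; hence Det.
The unique satisfying tagging is: Verb Det Adj Det Det Noun Noun.
Check: rule 1 holds; rule 2 holds; rule 3 holds.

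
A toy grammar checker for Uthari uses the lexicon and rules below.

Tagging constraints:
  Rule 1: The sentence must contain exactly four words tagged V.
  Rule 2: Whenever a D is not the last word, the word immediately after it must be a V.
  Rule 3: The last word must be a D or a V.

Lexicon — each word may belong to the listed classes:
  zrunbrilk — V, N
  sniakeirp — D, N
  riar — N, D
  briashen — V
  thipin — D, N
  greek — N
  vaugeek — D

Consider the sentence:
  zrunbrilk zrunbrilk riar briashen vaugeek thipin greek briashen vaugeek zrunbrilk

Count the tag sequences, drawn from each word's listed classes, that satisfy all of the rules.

Candidates per position — 1:zrunbrilk {V,N}; 2:zrunbrilk {V,N}; 3:riar {N,D}; 4:briashen {V}; 5:vaugeek {D}; 6:thipin {D,N}; 7:greek {N}; 8:briashen {V}; 9:vaugeek {D}; 10:zrunbrilk {V,N}.
There are 32 candidate sequences in total.
Rule 2 cannot be satisfied by any choice of tags from the lexicon.
So there is no consistent tagging.
Count = 0.

0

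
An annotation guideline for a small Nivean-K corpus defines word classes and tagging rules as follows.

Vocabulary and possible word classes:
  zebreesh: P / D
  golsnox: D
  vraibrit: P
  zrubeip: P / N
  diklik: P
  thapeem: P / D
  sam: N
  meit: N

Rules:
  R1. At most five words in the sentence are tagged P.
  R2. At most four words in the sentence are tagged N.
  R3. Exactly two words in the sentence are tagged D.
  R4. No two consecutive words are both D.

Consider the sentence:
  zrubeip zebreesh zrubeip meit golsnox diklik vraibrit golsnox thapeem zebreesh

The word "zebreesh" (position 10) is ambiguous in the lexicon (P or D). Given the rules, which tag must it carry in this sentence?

Candidates per position — 1:zrubeip {P,N}; 2:zebreesh {P,D}; 3:zrubeip {P,N}; 4:meit {N}; 5:golsnox {D}; 6:diklik {P}; 7:vraibrit {P}; 8:golsnox {D}; 9:thapeem {P,D}; 10:zebreesh {P,D}.
Word 2 cannot be D — rule 3 would then fail for every completion. It is P.
Word 9 cannot be D — rule 3 would then fail for every completion. It is P.
Word 10 cannot be D — rule 3 would then fail for every completion. It is P.
Word 1 cannot be P — rule 1 would then fail for every completion. It is N.
Word 3 cannot be P — rule 1 would then fail for every completion. It is N.
That leaves exactly one tagging: N P N N D P P D P P.
Checking: rule 1 ok; rule 2 ok; rule 3 ok; rule 4 ok.

P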